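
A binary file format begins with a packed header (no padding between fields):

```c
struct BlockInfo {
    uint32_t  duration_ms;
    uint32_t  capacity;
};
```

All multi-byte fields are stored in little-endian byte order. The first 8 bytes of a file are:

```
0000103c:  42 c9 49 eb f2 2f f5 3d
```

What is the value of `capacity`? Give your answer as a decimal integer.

`capacity` follows `duration_ms` (4 bytes), so it starts at byte offset 4 and occupies 4 bytes.
Bytes at offsets 4..7: F2 2F F5 3D.
In little-endian order the low byte comes first in memory.
Reassemble most-significant byte first: 3D F5 2F F2 → 0x3DF52FF2.
0x3DF52FF2 = 1039478770.

1039478770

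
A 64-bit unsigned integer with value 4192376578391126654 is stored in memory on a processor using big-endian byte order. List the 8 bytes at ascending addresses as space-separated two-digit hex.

4192376578391126654 in hexadecimal, padded to 64 bits, is 0x3A2E50492FABB27E.
Split into bytes (most-significant first): 3A 2E 50 49 2F AB B2 7E.
In big-endian order the high byte comes first in memory.
So the memory order matches the most-significant-first order: 3A 2E 50 49 2F AB B2 7E.

3A 2E 50 49 2F AB B2 7E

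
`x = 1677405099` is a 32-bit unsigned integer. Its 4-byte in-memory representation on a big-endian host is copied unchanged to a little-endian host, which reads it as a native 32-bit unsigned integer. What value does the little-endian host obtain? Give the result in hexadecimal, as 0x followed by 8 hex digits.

0xAB2BFB63

1677405099 in 32-bit hexadecimal is 0x63FB2BAB.
Stored big-endian, the bytes at ascending addresses are 63 FB 2B AB.
Read back as little-endian, the first byte is least significant, giving 0xAB2BFB63.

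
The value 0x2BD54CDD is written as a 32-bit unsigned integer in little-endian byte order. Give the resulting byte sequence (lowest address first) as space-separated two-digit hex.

DD 4C D5 2B

Split into bytes (most-significant first): 2B D5 4C DD.
In little-endian order the low byte comes first in memory.
So at ascending addresses the bytes are DD 4C D5 2B.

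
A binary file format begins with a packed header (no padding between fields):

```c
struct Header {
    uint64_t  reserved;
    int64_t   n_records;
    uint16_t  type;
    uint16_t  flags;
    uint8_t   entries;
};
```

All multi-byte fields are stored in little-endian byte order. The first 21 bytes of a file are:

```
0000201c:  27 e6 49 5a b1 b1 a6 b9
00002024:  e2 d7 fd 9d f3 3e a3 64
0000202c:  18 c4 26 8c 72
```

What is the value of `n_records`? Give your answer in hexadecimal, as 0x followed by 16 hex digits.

`n_records` follows `reserved` (8 bytes), so it starts at byte offset 8 and occupies 8 bytes.
Bytes at offsets 8..15: E2 D7 FD 9D F3 3E A3 64.
In little-endian order the low byte comes first in memory.
Reassemble most-significant byte first: 64 A3 3E F3 9D FD D7 E2 → 0x64A33EF39DFDD7E2.

0x64A33EF39DFDD7E2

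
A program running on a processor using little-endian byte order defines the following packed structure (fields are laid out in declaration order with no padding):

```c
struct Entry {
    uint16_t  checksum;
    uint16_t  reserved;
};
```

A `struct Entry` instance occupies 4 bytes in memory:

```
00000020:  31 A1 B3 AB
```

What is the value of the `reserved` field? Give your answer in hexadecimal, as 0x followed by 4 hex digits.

`reserved` follows `checksum` (2 bytes), so it starts at byte offset 2 and occupies 2 bytes.
Bytes at offsets 2..3: B3 AB.
In little-endian order the low byte comes first in memory.
Reassemble most-significant byte first: AB B3 → 0xABB3.

0xABB3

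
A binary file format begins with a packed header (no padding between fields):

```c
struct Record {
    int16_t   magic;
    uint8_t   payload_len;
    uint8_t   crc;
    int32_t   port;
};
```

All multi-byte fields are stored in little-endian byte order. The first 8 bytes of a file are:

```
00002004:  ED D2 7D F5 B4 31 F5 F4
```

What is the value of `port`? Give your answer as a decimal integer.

`port` follows `magic` (2 B), `payload_len` (1 B), `crc` (1 B), so it starts at offset 2 + 1 + 1 = 4 and occupies 4 bytes.
Bytes at offsets 4..7: B4 31 F5 F4.
Little-endian: lowest address holds the least-significant byte.
Reassemble most-significant byte first: F4 F5 31 B4 → 0xF4F531B4.
Top bit is set, so as a signed 32-bit value this is 0xF4F531B4 − 2^32 = -185257548.

-185257548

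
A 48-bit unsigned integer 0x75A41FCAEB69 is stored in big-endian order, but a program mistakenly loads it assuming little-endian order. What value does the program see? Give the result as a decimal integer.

116461429302389

Stored big-endian, the bytes at ascending addresses are 75 A4 1F CA EB 69.
Read back as little-endian, the first byte is least significant, giving 0x69EBCA1FA475.
0x69EBCA1FA475 = 116461429302389.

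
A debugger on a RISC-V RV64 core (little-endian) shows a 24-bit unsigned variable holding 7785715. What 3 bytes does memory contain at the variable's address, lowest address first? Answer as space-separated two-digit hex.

7785715 in hexadecimal, padded to 24 bits, is 0x76CCF3.
Split into bytes (most-significant first): 76 CC F3.
Little-endian stores the least-significant byte at the lowest address.
So at ascending addresses the bytes are F3 CC 76.

F3 CC 76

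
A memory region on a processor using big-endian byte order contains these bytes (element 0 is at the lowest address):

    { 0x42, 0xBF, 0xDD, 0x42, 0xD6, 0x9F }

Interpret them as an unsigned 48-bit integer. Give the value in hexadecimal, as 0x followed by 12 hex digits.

0x42BFDD42D69F

Big-endian stores the most-significant byte at the lowest address.
The bytes are already most-significant first: 0x42BFDD42D69F.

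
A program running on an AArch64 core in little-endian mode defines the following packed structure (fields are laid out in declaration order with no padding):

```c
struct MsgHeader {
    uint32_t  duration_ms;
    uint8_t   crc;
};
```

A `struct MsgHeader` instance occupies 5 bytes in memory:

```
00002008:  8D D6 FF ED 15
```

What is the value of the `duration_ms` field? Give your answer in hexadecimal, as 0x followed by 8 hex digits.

`duration_ms` is the first field, at byte offset 0, occupying 4 bytes.
Bytes at offsets 0..3: 8D D6 FF ED.
In little-endian order the low byte comes first in memory.
Reassemble most-significant byte first: ED FF D6 8D → 0xEDFFD68D.

0xEDFFD68D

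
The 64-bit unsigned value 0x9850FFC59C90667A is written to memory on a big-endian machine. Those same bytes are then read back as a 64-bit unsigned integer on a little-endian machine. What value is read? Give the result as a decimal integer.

8819895923262836888

Stored big-endian, the bytes at ascending addresses are 98 50 FF C5 9C 90 66 7A.
Read back as little-endian, the first byte is least significant, giving 0x7A66909CC5FF5098.
0x7A66909CC5FF5098 = 8819895923262836888.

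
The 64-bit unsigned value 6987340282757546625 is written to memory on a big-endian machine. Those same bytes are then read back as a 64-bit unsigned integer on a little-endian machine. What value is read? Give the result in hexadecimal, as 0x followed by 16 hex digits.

6987340282757546625 in 64-bit hexadecimal is 0x60F804F7768A8281.
Stored big-endian, the bytes at ascending addresses are 60 F8 04 F7 76 8A 82 81.
Read back as little-endian, the first byte is least significant, giving 0x81828A76F704F860.

0x81828A76F704F860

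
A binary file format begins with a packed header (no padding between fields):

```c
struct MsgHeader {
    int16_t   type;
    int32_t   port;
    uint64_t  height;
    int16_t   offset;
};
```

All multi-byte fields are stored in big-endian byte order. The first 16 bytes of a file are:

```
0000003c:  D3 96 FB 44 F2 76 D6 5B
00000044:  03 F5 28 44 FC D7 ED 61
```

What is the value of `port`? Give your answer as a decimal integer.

`port` follows `type` (2 bytes), so it starts at byte offset 2 and occupies 4 bytes.
Bytes at offsets 2..5: FB 44 F2 76.
In big-endian order the high byte comes first in memory.
The bytes are already most-significant first: 0xFB44F276.
Top bit is set, so as a signed 32-bit value this is 0xFB44F276 − 2^32 = -79367562.

-79367562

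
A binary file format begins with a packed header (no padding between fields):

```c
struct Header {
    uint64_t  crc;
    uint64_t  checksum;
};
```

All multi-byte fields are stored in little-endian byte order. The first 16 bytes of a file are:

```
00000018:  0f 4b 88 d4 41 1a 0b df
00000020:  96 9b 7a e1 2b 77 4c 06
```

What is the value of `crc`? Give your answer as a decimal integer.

16071968565242645263

`crc` is the first field, at byte offset 0, occupying 8 bytes.
Bytes at offsets 0..7: 0F 4B 88 D4 41 1A 0B DF.
In little-endian order the low byte comes first in memory.
Reassemble most-significant byte first: DF 0B 1A 41 D4 88 4B 0F → 0xDF0B1A41D4884B0F.
0xDF0B1A41D4884B0F = 16071968565242645263.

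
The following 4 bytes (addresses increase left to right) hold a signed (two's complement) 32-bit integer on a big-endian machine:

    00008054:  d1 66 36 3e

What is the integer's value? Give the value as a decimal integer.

Big-endian stores the most-significant byte at the lowest address.
The bytes are already most-significant first: 0xD166363E.
Top bit is set, so as a signed 32-bit value this is 0xD166363E − 2^32 = -781830594.

-781830594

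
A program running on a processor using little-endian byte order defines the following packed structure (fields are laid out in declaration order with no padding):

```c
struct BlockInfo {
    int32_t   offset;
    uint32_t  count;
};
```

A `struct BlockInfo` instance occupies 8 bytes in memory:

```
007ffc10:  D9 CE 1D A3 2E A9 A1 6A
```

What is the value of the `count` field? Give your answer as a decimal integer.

1788979502

`count` follows `offset` (4 bytes), so it starts at byte offset 4 and occupies 4 bytes.
Bytes at offsets 4..7: 2E A9 A1 6A.
In little-endian order the low byte comes first in memory.
Reassemble most-significant byte first: 6A A1 A9 2E → 0x6AA1A92E.
0x6AA1A92E = 1788979502.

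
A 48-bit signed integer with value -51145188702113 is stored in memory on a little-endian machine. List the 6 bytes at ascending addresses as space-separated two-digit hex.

5F 08 32 D5 7B D1

Two's complement of -51145188702113 in 48 bits: 51145188702113 = 0x2E842ACDF7A1; invert → 0xD17BD532085E; add 1 → 0xD17BD532085F.
Split into bytes (most-significant first): D1 7B D5 32 08 5F.
In little-endian order the low byte comes first in memory.
So at ascending addresses the bytes are 5F 08 32 D5 7B D1.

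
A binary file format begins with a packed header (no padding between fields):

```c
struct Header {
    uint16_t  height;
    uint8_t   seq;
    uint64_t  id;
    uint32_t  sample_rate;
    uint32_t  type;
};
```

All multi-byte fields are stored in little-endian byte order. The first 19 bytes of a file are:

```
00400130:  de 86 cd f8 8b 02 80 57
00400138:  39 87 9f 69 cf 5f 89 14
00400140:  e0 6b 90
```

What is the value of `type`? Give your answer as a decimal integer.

`type` follows `height` (2 B), `seq` (1 B), `id` (8 B), `sample_rate` (4 B), so it starts at offset 2 + 1 + 8 + 4 = 15 and occupies 4 bytes.
Bytes at offsets 15..18: 14 E0 6B 90.
Little-endian: lowest address holds the least-significant byte.
Reassemble most-significant byte first: 90 6B E0 14 → 0x906BE014.
0x906BE014 = 2422988820.

2422988820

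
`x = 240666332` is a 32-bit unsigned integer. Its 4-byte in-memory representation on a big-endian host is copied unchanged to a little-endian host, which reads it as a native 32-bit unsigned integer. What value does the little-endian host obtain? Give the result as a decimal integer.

240666332 in 32-bit hexadecimal is 0x0E5846DC.
Stored big-endian, the bytes at ascending addresses are 0E 58 46 DC.
Read back as little-endian, the first byte is least significant, giving 0xDC46580E.
0xDC46580E = 3695597582.

3695597582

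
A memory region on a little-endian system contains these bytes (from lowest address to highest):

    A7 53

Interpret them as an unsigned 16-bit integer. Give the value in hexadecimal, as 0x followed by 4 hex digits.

In little-endian order the low byte comes first in memory.
Reassemble most-significant byte first: 53 A7 → 0x53A7.

0x53A7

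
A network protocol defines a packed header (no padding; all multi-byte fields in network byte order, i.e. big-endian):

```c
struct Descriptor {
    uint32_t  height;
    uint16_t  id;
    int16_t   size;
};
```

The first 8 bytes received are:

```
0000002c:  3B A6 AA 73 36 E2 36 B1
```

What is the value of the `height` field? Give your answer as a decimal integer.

1000778355

`height` is the first field, at byte offset 0, occupying 4 bytes.
Bytes at offsets 0..3: 3B A6 AA 73.
Big-endian stores the most-significant byte at the lowest address.
The bytes are already most-significant first: 0x3BA6AA73.
0x3BA6AA73 = 1000778355.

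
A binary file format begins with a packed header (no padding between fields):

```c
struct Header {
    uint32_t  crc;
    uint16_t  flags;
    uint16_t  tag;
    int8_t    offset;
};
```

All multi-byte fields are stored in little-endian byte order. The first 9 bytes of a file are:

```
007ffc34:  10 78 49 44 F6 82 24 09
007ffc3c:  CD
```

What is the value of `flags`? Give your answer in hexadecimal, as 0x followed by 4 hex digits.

`flags` follows `crc` (4 bytes), so it starts at byte offset 4 and occupies 2 bytes.
Bytes at offsets 4..5: F6 82.
In little-endian order the low byte comes first in memory.
Reassemble most-significant byte first: 82 F6 → 0x82F6.

0x82F6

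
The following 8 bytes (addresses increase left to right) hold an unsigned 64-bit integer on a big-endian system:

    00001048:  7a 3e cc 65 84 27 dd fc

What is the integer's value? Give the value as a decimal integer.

In big-endian order the high byte comes first in memory.
The bytes are already most-significant first: 0x7A3ECC658427DDFC.
0x7A3ECC658427DDFC = 8808702657564237308.

8808702657564237308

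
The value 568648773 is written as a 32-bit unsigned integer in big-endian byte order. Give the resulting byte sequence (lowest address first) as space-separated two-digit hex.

21 E4 E4 45

568648773 in hexadecimal, padded to 32 bits, is 0x21E4E445.
Split into bytes (most-significant first): 21 E4 E4 45.
Big-endian: lowest address holds the most-significant byte.
So the memory order matches the most-significant-first order: 21 E4 E4 45.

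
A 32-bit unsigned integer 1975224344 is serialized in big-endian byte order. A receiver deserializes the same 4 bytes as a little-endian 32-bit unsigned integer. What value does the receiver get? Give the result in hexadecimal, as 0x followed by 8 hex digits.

1975224344 in 32-bit hexadecimal is 0x75BB8818.
Stored big-endian, the bytes at ascending addresses are 75 BB 88 18.
Read back as little-endian, the first byte is least significant, giving 0x1888BB75.

0x1888BB75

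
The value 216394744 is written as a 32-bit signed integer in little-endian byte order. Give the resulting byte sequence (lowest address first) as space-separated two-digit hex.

F8 EB E5 0C

216394744 in hexadecimal, padded to 32 bits, is 0x0CE5EBF8.
Split into bytes (most-significant first): 0C E5 EB F8.
Little-endian stores the least-significant byte at the lowest address.
So at ascending addresses the bytes are F8 EB E5 0C.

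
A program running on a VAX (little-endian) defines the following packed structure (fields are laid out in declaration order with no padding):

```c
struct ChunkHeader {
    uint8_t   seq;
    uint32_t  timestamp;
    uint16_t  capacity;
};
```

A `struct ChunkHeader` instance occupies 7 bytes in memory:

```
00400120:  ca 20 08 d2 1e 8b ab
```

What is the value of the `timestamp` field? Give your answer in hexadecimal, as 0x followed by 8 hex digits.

0x1ED20820

`timestamp` follows `seq` (1 byte), so it starts at byte offset 1 and occupies 4 bytes.
Bytes at offsets 1..4: 20 08 D2 1E.
Little-endian: lowest address holds the least-significant byte.
Reassemble most-significant byte first: 1E D2 08 20 → 0x1ED20820.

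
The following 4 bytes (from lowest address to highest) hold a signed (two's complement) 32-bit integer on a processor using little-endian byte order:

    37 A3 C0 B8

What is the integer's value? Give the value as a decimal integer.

Little-endian stores the least-significant byte at the lowest address.
Reassemble most-significant byte first: B8 C0 A3 37 → 0xB8C0A337.
Top bit is set, so as a signed 32-bit value this is 0xB8C0A337 − 2^32 = -1195334857.

-1195334857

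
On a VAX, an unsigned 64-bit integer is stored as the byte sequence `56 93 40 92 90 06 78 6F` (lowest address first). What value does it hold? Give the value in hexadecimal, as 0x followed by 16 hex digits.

0x6F78069092409356

Little-endian stores the least-significant byte at the lowest address.
Reassemble most-significant byte first: 6F 78 06 90 92 40 93 56 → 0x6F78069092409356.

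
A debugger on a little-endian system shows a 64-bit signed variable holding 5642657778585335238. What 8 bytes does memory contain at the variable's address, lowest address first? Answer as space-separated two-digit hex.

C6 75 AC 81 5A BF 4E 4E

5642657778585335238 in hexadecimal, padded to 64 bits, is 0x4E4EBF5A81AC75C6.
Split into bytes (most-significant first): 4E 4E BF 5A 81 AC 75 C6.
Little-endian stores the least-significant byte at the lowest address.
So at ascending addresses the bytes are C6 75 AC 81 5A BF 4E 4E.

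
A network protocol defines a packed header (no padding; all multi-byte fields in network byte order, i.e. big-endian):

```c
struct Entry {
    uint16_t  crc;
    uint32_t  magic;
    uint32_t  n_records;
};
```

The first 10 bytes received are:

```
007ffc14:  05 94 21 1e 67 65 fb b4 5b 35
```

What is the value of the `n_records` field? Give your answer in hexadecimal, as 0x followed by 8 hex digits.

`n_records` follows `crc` (2 B), `magic` (4 B), so it starts at offset 2 + 4 = 6 and occupies 4 bytes.
Bytes at offsets 6..9: FB B4 5B 35.
Big-endian: lowest address holds the most-significant byte.
The bytes are already most-significant first: 0xFBB45B35.

0xFBB45B35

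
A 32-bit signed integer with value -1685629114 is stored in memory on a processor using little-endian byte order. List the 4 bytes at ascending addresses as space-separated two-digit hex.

46 57 87 9B

Two's complement of -1685629114 in 32 bits: 1685629114 = 0x6478A8BA; invert → 0x9B875745; add 1 → 0x9B875746.
Split into bytes (most-significant first): 9B 87 57 46.
Little-endian stores the least-significant byte at the lowest address.
So at ascending addresses the bytes are 46 57 87 9B.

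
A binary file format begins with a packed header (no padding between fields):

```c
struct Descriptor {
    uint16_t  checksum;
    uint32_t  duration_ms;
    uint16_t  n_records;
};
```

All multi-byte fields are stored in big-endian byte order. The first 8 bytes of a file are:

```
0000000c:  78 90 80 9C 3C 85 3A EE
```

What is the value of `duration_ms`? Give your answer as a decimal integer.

2157722757

`duration_ms` follows `checksum` (2 bytes), so it starts at byte offset 2 and occupies 4 bytes.
Bytes at offsets 2..5: 80 9C 3C 85.
In big-endian order the high byte comes first in memory.
The bytes are already most-significant first: 0x809C3C85.
0x809C3C85 = 2157722757.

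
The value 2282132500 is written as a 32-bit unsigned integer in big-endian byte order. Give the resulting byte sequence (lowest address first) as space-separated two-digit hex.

88 06 94 14

2282132500 in hexadecimal, padded to 32 bits, is 0x88069414.
Split into bytes (most-significant first): 88 06 94 14.
Big-endian: lowest address holds the most-significant byte.
So the memory order matches the most-significant-first order: 88 06 94 14.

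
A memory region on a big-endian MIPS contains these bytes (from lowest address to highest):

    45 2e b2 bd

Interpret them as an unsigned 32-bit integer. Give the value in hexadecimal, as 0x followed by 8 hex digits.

In big-endian order the high byte comes first in memory.
The bytes are already most-significant first: 0x452EB2BD.

0x452EB2BD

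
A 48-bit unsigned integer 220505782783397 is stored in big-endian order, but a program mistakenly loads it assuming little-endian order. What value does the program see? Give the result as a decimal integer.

220505782783397 in 48-bit hexadecimal is 0xC88C80DA8DA5.
Stored big-endian, the bytes at ascending addresses are C8 8C 80 DA 8D A5.
Read back as little-endian, the first byte is least significant, giving 0xA58DDA808CC8.
0xA58DDA808CC8 = 182028674829512.

182028674829512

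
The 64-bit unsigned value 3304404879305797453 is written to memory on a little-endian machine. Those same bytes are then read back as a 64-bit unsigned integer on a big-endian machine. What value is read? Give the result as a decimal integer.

5615732487827938093

3304404879305797453 in 64-bit hexadecimal is 0x2DDB9ABAF116EF4D.
Stored little-endian, the bytes at ascending addresses are 4D EF 16 F1 BA 9A DB 2D.
Read back as big-endian, the last byte is least significant, giving 0x4DEF16F1BA9ADB2D.
0x4DEF16F1BA9ADB2D = 5615732487827938093.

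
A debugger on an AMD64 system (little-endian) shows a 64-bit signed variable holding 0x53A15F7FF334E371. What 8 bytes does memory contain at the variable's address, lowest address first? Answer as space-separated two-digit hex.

71 E3 34 F3 7F 5F A1 53

Split into bytes (most-significant first): 53 A1 5F 7F F3 34 E3 71.
Little-endian stores the least-significant byte at the lowest address.
So at ascending addresses the bytes are 71 E3 34 F3 7F 5F A1 53.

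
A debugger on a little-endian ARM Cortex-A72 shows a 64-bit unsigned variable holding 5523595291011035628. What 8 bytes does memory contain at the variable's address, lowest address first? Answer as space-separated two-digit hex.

EC B1 BB E3 A6 C0 A7 4C

5523595291011035628 in hexadecimal, padded to 64 bits, is 0x4CA7C0A6E3BBB1EC.
Split into bytes (most-significant first): 4C A7 C0 A6 E3 BB B1 EC.
Little-endian: lowest address holds the least-significant byte.
So at ascending addresses the bytes are EC B1 BB E3 A6 C0 A7 4C.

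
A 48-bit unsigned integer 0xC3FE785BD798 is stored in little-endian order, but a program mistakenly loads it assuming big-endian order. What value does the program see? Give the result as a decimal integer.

168050720046787

Stored little-endian, the bytes at ascending addresses are 98 D7 5B 78 FE C3.
Read back as big-endian, the last byte is least significant, giving 0x98D75B78FEC3.
0x98D75B78FEC3 = 168050720046787.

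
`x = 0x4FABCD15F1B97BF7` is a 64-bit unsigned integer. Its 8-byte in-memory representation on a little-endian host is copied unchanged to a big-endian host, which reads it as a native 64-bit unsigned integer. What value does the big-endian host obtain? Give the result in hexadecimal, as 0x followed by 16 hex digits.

0xF77BB9F115CDAB4F

Stored little-endian, the bytes at ascending addresses are F7 7B B9 F1 15 CD AB 4F.
Read back as big-endian, the last byte is least significant, giving 0xF77BB9F115CDAB4F.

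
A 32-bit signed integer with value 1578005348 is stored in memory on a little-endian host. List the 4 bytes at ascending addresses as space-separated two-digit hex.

1578005348 in hexadecimal, padded to 32 bits, is 0x5E0E7364.
Split into bytes (most-significant first): 5E 0E 73 64.
Little-endian: lowest address holds the least-significant byte.
So at ascending addresses the bytes are 64 73 0E 5E.

64 73 0E 5E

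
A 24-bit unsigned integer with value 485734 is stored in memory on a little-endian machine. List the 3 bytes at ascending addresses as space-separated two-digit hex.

66 69 07

485734 in hexadecimal, padded to 24 bits, is 0x076966.
Split into bytes (most-significant first): 07 69 66.
Little-endian: lowest address holds the least-significant byte.
So at ascending addresses the bytes are 66 69 07.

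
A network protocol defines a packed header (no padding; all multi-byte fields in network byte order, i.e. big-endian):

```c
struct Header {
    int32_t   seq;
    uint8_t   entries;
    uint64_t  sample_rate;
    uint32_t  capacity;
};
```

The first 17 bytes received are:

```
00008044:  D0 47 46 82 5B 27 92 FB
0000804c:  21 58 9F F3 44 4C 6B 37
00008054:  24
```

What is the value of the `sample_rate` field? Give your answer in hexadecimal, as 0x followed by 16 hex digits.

`sample_rate` follows `seq` (4 B), `entries` (1 B), so it starts at offset 4 + 1 = 5 and occupies 8 bytes.
Bytes at offsets 5..12: 27 92 FB 21 58 9F F3 44.
In big-endian order the high byte comes first in memory.
The bytes are already most-significant first: 0x2792FB21589FF344.

0x2792FB21589FF344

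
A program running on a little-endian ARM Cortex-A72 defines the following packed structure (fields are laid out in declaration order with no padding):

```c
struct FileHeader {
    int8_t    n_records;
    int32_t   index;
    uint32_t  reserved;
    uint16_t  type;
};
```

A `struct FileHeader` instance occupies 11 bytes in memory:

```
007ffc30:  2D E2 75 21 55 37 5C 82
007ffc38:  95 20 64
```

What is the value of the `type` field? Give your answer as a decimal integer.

`type` follows `n_records` (1 B), `index` (4 B), `reserved` (4 B), so it starts at offset 1 + 4 + 4 = 9 and occupies 2 bytes.
Bytes at offsets 9..10: 20 64.
Little-endian stores the least-significant byte at the lowest address.
Reassemble most-significant byte first: 64 20 → 0x6420.
0x6420 = 25632.

25632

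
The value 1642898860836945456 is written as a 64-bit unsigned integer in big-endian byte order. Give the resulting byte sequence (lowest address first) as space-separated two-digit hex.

16 CC BF CF 3A 14 7E 30

1642898860836945456 in hexadecimal, padded to 64 bits, is 0x16CCBFCF3A147E30.
Split into bytes (most-significant first): 16 CC BF CF 3A 14 7E 30.
Big-endian: lowest address holds the most-significant byte.
So the memory order matches the most-significant-first order: 16 CC BF CF 3A 14 7E 30.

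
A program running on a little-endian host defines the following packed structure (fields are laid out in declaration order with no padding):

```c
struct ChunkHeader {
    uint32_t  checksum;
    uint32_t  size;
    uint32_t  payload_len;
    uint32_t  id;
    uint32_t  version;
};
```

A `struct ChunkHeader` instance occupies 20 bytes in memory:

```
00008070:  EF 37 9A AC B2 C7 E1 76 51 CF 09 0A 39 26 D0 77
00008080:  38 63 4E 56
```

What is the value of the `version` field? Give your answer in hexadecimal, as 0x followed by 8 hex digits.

0x564E6338

`version` follows `checksum` (4 B), `size` (4 B), `payload_len` (4 B), `id` (4 B), so it starts at offset 4 + 4 + 4 + 4 = 16 and occupies 4 bytes.
Bytes at offsets 16..19: 38 63 4E 56.
In little-endian order the low byte comes first in memory.
Reassemble most-significant byte first: 56 4E 63 38 → 0x564E6338.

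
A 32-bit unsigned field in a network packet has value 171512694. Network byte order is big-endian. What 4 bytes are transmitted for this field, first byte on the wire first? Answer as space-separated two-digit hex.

0A 39 13 76

171512694 in hexadecimal, padded to 32 bits, is 0x0A391376.
Split into bytes (most-significant first): 0A 39 13 76.
Big-endian stores the most-significant byte at the lowest address.
So the memory order matches the most-significant-first order: 0A 39 13 76.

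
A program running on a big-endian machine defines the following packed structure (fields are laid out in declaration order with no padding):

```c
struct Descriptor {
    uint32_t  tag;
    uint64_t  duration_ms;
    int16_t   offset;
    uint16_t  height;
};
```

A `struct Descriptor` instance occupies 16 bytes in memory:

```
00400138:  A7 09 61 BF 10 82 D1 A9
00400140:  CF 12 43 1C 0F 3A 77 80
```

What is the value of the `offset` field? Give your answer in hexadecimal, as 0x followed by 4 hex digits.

0x0F3A

`offset` follows `tag` (4 B), `duration_ms` (8 B), so it starts at offset 4 + 8 = 12 and occupies 2 bytes.
Bytes at offsets 12..13: 0F 3A.
Big-endian stores the most-significant byte at the lowest address.
The bytes are already most-significant first: 0x0F3A.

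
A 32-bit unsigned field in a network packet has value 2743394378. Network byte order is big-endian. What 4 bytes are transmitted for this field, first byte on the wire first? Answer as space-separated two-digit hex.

A3 84 E0 4A

2743394378 in hexadecimal, padded to 32 bits, is 0xA384E04A.
Split into bytes (most-significant first): A3 84 E0 4A.
In big-endian order the high byte comes first in memory.
So the memory order matches the most-significant-first order: A3 84 E0 4A.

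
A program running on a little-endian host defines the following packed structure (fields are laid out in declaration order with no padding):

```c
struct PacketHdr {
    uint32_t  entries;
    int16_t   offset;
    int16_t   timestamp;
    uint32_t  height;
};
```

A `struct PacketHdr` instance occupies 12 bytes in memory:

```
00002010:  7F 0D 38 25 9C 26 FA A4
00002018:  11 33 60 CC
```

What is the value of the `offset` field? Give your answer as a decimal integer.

9884

`offset` follows `entries` (4 bytes), so it starts at byte offset 4 and occupies 2 bytes.
Bytes at offsets 4..5: 9C 26.
In little-endian order the low byte comes first in memory.
Reassemble most-significant byte first: 26 9C → 0x269C.
0x269C = 9884.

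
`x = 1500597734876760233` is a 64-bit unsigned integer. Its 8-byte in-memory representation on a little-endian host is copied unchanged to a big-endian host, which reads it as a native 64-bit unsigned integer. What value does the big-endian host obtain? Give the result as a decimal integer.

12234052004438201108

1500597734876760233 in 64-bit hexadecimal is 0x14D331B07A15C8A9.
Stored little-endian, the bytes at ascending addresses are A9 C8 15 7A B0 31 D3 14.
Read back as big-endian, the last byte is least significant, giving 0xA9C8157AB031D314.
0xA9C8157AB031D314 = 12234052004438201108.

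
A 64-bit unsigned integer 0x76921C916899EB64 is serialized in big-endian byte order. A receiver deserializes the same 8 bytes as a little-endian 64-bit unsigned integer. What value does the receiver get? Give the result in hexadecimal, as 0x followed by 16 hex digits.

0x64EB9968911C9276

Stored big-endian, the bytes at ascending addresses are 76 92 1C 91 68 99 EB 64.
Read back as little-endian, the first byte is least significant, giving 0x64EB9968911C9276.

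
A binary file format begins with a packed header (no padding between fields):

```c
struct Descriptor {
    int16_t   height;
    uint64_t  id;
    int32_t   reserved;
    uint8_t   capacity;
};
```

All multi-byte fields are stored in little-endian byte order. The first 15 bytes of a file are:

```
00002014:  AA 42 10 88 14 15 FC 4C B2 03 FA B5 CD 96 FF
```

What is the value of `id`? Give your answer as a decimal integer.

266359973537417232

`id` follows `height` (2 bytes), so it starts at byte offset 2 and occupies 8 bytes.
Bytes at offsets 2..9: 10 88 14 15 FC 4C B2 03.
In little-endian order the low byte comes first in memory.
Reassemble most-significant byte first: 03 B2 4C FC 15 14 88 10 → 0x03B24CFC15148810.
0x03B24CFC15148810 = 266359973537417232.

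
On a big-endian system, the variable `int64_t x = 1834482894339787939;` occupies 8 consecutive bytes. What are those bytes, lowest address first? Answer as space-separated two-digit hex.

19 75 64 79 0F A7 4C A3

1834482894339787939 in hexadecimal, padded to 64 bits, is 0x197564790FA74CA3.
Split into bytes (most-significant first): 19 75 64 79 0F A7 4C A3.
In big-endian order the high byte comes first in memory.
So the memory order matches the most-significant-first order: 19 75 64 79 0F A7 4C A3.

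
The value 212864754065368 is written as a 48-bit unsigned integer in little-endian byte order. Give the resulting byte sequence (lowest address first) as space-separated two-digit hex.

D8 1F 0D 70 99 C1

212864754065368 in hexadecimal, padded to 48 bits, is 0xC199700D1FD8.
Split into bytes (most-significant first): C1 99 70 0D 1F D8.
In little-endian order the low byte comes first in memory.
So at ascending addresses the bytes are D8 1F 0D 70 99 C1.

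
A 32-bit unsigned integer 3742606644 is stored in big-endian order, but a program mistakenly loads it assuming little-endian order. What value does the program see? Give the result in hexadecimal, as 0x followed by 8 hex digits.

0x34A513DF

3742606644 in 32-bit hexadecimal is 0xDF13A534.
Stored big-endian, the bytes at ascending addresses are DF 13 A5 34.
Read back as little-endian, the first byte is least significant, giving 0x34A513DF.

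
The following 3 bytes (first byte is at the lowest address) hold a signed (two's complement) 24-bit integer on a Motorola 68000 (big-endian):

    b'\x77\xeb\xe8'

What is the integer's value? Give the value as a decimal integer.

Big-endian stores the most-significant byte at the lowest address.
The bytes are already most-significant first: 0x77EBE8.
0x77EBE8 = 7859176.

7859176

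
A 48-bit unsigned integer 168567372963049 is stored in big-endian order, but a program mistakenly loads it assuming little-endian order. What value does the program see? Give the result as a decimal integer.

168567372963049 in 48-bit hexadecimal is 0x994FA662DCE9.
Stored big-endian, the bytes at ascending addresses are 99 4F A6 62 DC E9.
Read back as little-endian, the first byte is least significant, giving 0xE9DC62A64F99.
0xE9DC62A64F99 = 257132757143449.

257132757143449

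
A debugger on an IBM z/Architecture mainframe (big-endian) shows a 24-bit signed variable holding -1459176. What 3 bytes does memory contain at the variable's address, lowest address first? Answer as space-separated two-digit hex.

E9 BC 18

Two's complement of -1459176 in 24 bits: 1459176 = 0x1643E8; invert → 0xE9BC17; add 1 → 0xE9BC18.
Split into bytes (most-significant first): E9 BC 18.
Big-endian stores the most-significant byte at the lowest address.
So the memory order matches the most-significant-first order: E9 BC 18.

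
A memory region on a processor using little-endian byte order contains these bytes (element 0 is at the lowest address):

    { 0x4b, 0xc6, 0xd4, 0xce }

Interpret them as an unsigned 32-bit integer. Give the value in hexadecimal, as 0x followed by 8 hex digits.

Little-endian: lowest address holds the least-significant byte.
Reassemble most-significant byte first: CE D4 C6 4B → 0xCED4C64B.

0xCED4C64B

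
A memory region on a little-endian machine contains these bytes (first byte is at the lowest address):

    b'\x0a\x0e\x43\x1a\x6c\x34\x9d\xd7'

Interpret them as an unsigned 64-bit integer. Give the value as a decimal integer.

15536631928399793674

Little-endian stores the least-significant byte at the lowest address.
Reassemble most-significant byte first: D7 9D 34 6C 1A 43 0E 0A → 0xD79D346C1A430E0A.
0xD79D346C1A430E0A = 15536631928399793674.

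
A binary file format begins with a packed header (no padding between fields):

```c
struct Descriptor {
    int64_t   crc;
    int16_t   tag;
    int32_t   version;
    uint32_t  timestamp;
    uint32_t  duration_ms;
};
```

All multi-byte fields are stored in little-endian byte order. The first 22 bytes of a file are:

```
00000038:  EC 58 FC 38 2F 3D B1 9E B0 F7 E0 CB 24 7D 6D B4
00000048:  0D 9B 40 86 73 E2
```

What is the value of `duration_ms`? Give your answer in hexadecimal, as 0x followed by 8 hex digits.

0xE2738640

`duration_ms` follows `crc` (8 B), `tag` (2 B), `version` (4 B), `timestamp` (4 B), so it starts at offset 8 + 2 + 4 + 4 = 18 and occupies 4 bytes.
Bytes at offsets 18..21: 40 86 73 E2.
In little-endian order the low byte comes first in memory.
Reassemble most-significant byte first: E2 73 86 40 → 0xE2738640.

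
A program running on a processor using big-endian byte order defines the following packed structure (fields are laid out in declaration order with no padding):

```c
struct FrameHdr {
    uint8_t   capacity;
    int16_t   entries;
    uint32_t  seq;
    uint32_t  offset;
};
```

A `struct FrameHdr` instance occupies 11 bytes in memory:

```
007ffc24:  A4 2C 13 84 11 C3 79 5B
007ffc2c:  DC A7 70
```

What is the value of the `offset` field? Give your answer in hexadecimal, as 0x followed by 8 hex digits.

`offset` follows `capacity` (1 B), `entries` (2 B), `seq` (4 B), so it starts at offset 1 + 2 + 4 = 7 and occupies 4 bytes.
Bytes at offsets 7..10: 5B DC A7 70.
Big-endian stores the most-significant byte at the lowest address.
The bytes are already most-significant first: 0x5BDCA770.

0x5BDCA770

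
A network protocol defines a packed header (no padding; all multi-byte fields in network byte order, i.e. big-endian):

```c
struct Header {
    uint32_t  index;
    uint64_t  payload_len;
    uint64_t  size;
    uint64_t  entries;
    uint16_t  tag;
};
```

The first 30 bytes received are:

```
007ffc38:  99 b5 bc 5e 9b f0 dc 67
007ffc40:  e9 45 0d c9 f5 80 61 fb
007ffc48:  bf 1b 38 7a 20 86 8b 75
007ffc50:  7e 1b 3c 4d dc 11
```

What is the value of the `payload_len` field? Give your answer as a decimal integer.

`payload_len` follows `index` (4 bytes), so it starts at byte offset 4 and occupies 8 bytes.
Bytes at offsets 4..11: 9B F0 DC 67 E9 45 0D C9.
Big-endian stores the most-significant byte at the lowest address.
The bytes are already most-significant first: 0x9BF0DC67E9450DC9.
0x9BF0DC67E9450DC9 = 11236723409142746569.

11236723409142746569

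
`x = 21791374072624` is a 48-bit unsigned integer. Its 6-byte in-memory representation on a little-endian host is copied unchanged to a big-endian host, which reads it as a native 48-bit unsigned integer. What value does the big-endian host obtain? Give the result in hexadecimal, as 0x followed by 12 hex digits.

0x305B1CB3D113

21791374072624 in 48-bit hexadecimal is 0x13D1B31C5B30.
Stored little-endian, the bytes at ascending addresses are 30 5B 1C B3 D1 13.
Read back as big-endian, the last byte is least significant, giving 0x305B1CB3D113.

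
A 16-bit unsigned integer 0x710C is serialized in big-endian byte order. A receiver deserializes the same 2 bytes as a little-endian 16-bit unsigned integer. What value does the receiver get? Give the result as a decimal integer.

3185

Stored big-endian, the bytes at ascending addresses are 71 0C.
Read back as little-endian, the first byte is least significant, giving 0x0C71.
0x0C71 = 3185.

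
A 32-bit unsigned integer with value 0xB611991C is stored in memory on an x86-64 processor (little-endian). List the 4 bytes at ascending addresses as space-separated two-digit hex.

1C 99 11 B6

Split into bytes (most-significant first): B6 11 99 1C.
Little-endian stores the least-significant byte at the lowest address.
So at ascending addresses the bytes are 1C 99 11 B6.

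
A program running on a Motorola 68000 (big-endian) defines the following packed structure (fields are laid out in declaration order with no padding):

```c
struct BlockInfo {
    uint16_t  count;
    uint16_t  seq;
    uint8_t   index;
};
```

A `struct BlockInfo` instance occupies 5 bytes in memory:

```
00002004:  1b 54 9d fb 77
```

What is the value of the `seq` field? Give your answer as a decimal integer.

40443

`seq` follows `count` (2 bytes), so it starts at byte offset 2 and occupies 2 bytes.
Bytes at offsets 2..3: 9D FB.
Big-endian: lowest address holds the most-significant byte.
The bytes are already most-significant first: 0x9DFB.
0x9DFB = 40443.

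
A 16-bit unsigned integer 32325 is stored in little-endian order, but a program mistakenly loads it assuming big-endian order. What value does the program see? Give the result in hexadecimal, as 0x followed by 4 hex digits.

32325 in 16-bit hexadecimal is 0x7E45.
Stored little-endian, the bytes at ascending addresses are 45 7E.
Read back as big-endian, the last byte is least significant, giving 0x457E.

0x457E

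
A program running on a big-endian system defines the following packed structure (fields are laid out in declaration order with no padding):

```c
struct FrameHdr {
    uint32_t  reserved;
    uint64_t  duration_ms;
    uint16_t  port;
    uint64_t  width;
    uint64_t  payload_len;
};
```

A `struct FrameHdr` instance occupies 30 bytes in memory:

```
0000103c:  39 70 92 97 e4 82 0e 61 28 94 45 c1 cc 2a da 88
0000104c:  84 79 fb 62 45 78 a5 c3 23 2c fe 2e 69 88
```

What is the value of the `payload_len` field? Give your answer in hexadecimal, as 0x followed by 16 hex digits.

0xA5C3232CFE2E6988

`payload_len` follows `reserved` (4 B), `duration_ms` (8 B), `port` (2 B), `width` (8 B), so it starts at offset 4 + 8 + 2 + 8 = 22 and occupies 8 bytes.
Bytes at offsets 22..29: A5 C3 23 2C FE 2E 69 88.
Big-endian stores the most-significant byte at the lowest address.
The bytes are already most-significant first: 0xA5C3232CFE2E6988.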